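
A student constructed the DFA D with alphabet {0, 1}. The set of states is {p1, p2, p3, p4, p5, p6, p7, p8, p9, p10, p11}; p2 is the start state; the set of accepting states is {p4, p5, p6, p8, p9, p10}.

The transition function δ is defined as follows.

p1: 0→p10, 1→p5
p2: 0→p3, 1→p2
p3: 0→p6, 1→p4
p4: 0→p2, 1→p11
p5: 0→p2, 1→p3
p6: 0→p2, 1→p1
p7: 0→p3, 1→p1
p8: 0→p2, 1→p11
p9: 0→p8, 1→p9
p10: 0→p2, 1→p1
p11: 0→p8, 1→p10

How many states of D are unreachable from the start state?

Starting at p2 and following transitions, the reachable set is {p1, p2, p3, p4, p5, p6, p8, p10, p11}. That leaves p7, p9 unreachable — 2 in total.

2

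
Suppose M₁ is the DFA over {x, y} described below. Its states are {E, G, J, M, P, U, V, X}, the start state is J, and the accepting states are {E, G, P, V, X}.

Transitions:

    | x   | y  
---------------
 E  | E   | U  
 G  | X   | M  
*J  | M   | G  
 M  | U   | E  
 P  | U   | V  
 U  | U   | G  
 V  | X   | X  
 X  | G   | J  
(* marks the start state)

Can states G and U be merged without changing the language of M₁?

States {P,V} cannot be reached from the start state, so discard them.
Start with accepting vs non-accepting: {E,G,X} | {J,M,U}.
The partition is now stable with 2 blocks: {E,G,X} | {J,M,U}.
G and U end up in different blocks, so they are distinguishable. For instance, the string 'ε' is accepted from only G.

No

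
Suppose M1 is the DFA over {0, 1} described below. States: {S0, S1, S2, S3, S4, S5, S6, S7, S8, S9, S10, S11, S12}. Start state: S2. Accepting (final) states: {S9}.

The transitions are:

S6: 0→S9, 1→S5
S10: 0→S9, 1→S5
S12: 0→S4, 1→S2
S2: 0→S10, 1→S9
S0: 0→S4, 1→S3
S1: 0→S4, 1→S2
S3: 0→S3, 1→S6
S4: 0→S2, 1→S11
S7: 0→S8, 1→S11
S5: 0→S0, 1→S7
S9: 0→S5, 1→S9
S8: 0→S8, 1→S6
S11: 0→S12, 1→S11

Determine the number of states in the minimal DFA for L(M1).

Reachable states from the start: {S0,S2,S3,S4,S5,S6,S7,S8,S9,S10,S11,S12}. Unreachable: {S1} — drop them.
Start with accepting vs non-accepting: {S9} | {S0,S2,S3,S4,S5,S6,S7,S8,S10,S11,S12}.
Split {S0,S2,S3,S4,S5,S6,S7,S8,S10,S11,S12} by δ(·,0) → {S0,S2,S3,S4,S5,S7,S8,S11,S12} and {S6,S10}.
Split {S0,S2,S3,S4,S5,S7,S8,S11,S12} by δ(·,0) → {S0,S3,S4,S5,S7,S8,S11,S12} and {S2}.
Refine {S0,S3,S4,S5,S7,S8,S11,S12} on symbol 0: members go to different blocks, giving {S0,S3,S5,S7,S8,S11,S12} and {S4}.
Refine {S0,S3,S5,S7,S8,S11,S12} on symbol 0: members go to different blocks, giving {S3,S5,S7,S8,S11} and {S0,S12}.
On input 0, block {S3,S5,S7,S8,S11} splits into {S3,S7,S8} and {S5,S11}.
Split {S3,S7,S8} by δ(·,1) → {S3,S8} and {S7}.
Refine {S0,S12} on symbol 1: members go to different blocks, giving {S0} and {S12}.
On input 0, block {S5,S11} splits into {S5} and {S11}.
Stable partition: {S9} | {S3,S8} | {S6,S10} | {S2} | {S4} | {S0} | {S5} | {S7} | {S12} | {S11} — 10 equivalence classes.

10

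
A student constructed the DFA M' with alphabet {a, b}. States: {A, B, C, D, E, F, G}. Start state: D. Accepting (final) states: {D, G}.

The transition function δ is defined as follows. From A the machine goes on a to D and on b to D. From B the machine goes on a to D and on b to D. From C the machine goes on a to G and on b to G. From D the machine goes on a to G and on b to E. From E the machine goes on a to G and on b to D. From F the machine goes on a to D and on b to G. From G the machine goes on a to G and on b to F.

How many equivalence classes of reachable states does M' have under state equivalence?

2

First remove the unreachable states {A,B,C}; 4 states remain.
Start with accepting vs non-accepting: {D,G} | {E,F}.
No further refinement is possible. Final partition (2 blocks): {D,G} | {E,F}.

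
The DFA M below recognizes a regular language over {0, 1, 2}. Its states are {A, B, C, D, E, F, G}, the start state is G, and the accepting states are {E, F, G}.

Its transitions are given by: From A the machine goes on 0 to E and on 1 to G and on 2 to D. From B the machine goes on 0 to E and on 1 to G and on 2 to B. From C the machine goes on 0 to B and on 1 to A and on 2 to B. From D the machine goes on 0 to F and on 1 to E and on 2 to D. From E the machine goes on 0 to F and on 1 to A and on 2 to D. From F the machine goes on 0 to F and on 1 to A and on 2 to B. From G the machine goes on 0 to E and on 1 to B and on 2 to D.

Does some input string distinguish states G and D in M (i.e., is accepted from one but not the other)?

Yes

Reachable states from the start: {A,B,D,E,F,G}. Unreachable: {C} — drop them.
P0 = {E,F,G} | {A,B,D}.
No further refinement is possible. Final partition (2 blocks): {E,F,G} | {A,B,D}.
G and D end up in different blocks, so they are distinguishable. For instance, the string 'ε' is accepted from only G.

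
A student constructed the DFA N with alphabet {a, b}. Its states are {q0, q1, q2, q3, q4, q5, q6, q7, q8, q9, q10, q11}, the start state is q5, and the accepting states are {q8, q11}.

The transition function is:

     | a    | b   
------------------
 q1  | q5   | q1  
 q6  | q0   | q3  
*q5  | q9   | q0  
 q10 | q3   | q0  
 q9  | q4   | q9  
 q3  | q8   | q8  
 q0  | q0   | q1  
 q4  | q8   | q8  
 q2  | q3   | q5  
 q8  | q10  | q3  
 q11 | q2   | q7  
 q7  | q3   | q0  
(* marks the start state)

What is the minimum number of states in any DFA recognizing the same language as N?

Reachable states from the start: {q0,q1,q3,q4,q5,q8,q9,q10}. Unreachable: {q2,q6,q7,q11} — drop them.
P0 = {q8} | {q0,q1,q3,q4,q5,q9,q10}.
On input a, block {q0,q1,q3,q4,q5,q9,q10} splits into {q0,q1,q5,q9,q10} and {q3,q4}.
On input a, block {q0,q1,q5,q9,q10} splits into {q0,q1,q5} and {q9,q10}.
On input a, block {q0,q1,q5} splits into {q0,q1} and {q5}.
Split {q0,q1} by δ(·,a) → {q0} and {q1}.
On input b, block {q9,q10} splits into {q9} and {q10}.
No further refinement is possible. Final partition (7 blocks): {q8} | {q0} | {q3,q4} | {q9} | {q5} | {q1} | {q10}.

7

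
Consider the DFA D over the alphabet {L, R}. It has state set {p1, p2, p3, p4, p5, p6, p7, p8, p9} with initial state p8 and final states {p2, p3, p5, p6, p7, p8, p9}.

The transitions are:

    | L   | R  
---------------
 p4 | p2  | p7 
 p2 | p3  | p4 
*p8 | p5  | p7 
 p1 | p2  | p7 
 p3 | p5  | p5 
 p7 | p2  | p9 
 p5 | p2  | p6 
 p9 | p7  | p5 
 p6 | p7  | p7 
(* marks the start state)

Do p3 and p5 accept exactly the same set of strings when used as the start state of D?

States {p1} cannot be reached from the start state, so discard them.
Initial partition by acceptance: {p2,p3,p5,p6,p7,p8,p9} | {p4}.
Refine {p2,p3,p5,p6,p7,p8,p9} on symbol R: members go to different blocks, giving {p3,p5,p6,p7,p8,p9} and {p2}.
On input L, block {p3,p5,p6,p7,p8,p9} splits into {p3,p6,p8,p9} and {p5,p7}.
The partition is now stable with 4 blocks: {p3,p6,p8,p9} | {p4} | {p2} | {p5,p7}.
p3 and p5 end up in different blocks, so they are distinguishable. For instance, the string 'LR' is accepted from only p3.

No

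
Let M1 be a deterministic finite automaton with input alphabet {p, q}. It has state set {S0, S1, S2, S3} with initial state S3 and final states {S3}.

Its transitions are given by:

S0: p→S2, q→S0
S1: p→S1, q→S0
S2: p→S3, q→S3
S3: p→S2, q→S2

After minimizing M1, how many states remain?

States {S0,S1} cannot be reached from the start state, so discard them.
Start with accepting vs non-accepting: {S3} | {S2}.
The partition is now stable with 2 blocks: {S3} | {S2}.

2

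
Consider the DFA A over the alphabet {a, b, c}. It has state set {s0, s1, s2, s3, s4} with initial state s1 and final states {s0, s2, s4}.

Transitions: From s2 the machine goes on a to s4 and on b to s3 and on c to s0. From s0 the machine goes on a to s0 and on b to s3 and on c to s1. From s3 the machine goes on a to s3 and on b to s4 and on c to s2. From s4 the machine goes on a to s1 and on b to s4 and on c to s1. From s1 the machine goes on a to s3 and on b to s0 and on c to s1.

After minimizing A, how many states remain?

5

Initial partition by acceptance: {s0,s2,s4} | {s1,s3}.
On input a, block {s0,s2,s4} splits into {s0,s2} and {s4}.
Split {s0,s2} by δ(·,a) → {s0} and {s2}.
Refine {s1,s3} on symbol b: members go to different blocks, giving {s1} and {s3}.
Stable partition: {s0} | {s1} | {s4} | {s2} | {s3} — 5 equivalence classes.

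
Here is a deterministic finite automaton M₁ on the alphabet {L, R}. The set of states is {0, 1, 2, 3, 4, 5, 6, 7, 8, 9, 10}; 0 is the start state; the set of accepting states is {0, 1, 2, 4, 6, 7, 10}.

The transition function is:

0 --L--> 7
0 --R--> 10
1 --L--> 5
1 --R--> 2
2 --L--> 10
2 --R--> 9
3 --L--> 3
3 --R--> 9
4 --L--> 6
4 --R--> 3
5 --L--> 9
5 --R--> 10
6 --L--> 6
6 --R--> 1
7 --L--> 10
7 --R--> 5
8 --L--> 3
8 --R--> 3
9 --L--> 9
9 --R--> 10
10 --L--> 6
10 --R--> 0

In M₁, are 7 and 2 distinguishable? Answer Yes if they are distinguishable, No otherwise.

No

First remove the unreachable states {3,4,8}; 8 states remain.
Initial partition by acceptance: {0,1,2,6,7,10} | {5,9}.
Split {0,1,2,6,7,10} by δ(·,L) → {0,2,6,7,10} and {1}.
Refine {0,2,6,7,10} on symbol R: members go to different blocks, giving {0,10} and {2,7} and {6}.
On input L, block {0,10} splits into {0} and {10}.
The partition is now stable with 6 blocks: {0} | {5,9} | {1} | {2,7} | {6} | {10}.
7 and 2 lie in the same block of the stable partition, so they are equivalent — no string distinguishes them.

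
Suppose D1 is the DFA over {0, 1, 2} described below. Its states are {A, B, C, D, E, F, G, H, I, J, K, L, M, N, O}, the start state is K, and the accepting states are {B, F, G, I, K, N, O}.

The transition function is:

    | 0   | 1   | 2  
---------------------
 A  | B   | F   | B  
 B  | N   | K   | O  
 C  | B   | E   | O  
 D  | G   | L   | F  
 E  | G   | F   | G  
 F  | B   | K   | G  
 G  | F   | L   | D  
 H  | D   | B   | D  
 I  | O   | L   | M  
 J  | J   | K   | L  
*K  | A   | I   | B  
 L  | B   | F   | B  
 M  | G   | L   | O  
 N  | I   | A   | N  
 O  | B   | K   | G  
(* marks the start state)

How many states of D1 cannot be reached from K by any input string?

4

BFS from K reaches {A, B, D, F, G, I, K, L, M, N, O}; the 4 state(s) C, E, H, J are never visited.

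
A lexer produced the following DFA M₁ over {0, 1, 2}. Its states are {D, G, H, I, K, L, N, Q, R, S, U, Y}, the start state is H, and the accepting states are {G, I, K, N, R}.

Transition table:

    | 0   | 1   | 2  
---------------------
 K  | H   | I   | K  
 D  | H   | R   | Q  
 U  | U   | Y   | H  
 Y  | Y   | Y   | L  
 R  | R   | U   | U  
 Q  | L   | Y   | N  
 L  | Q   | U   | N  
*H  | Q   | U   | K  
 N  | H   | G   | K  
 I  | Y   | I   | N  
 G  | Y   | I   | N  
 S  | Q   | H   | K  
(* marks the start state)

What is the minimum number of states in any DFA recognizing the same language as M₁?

4

States {D,R,S} cannot be reached from the start state, so discard them.
Initial partition by acceptance: {G,I,K,N} | {H,L,Q,U,Y}.
Split {H,L,Q,U,Y} by δ(·,2) → {H,L,Q} and {U,Y}.
On input 0, block {G,I,K,N} splits into {K,N} and {G,I}.
No further refinement is possible. Final partition (4 blocks): {K,N} | {H,L,Q} | {U,Y} | {G,I}.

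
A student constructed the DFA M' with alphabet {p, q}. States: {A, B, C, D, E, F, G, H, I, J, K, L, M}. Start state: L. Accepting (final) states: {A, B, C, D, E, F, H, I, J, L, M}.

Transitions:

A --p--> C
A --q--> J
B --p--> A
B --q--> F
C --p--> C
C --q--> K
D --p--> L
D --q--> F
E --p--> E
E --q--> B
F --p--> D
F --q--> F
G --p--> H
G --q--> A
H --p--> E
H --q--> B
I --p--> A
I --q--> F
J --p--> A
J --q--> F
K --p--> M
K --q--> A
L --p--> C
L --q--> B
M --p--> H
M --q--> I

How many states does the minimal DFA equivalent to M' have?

6

States {G} cannot be reached from the start state, so discard them.
P0 = {A,B,C,D,E,F,H,I,J,L,M} | {K}.
Split {A,B,C,D,E,F,H,I,J,L,M} by δ(·,q) → {A,B,D,E,F,H,I,J,L,M} and {C}.
On input p, block {A,B,D,E,F,H,I,J,L,M} splits into {B,D,E,F,H,I,J,M} and {A,L}.
Refine {B,D,E,F,H,I,J,M} on symbol p: members go to different blocks, giving {B,D,I,J} and {E,F,H,M}.
Refine {E,F,H,M} on symbol p: members go to different blocks, giving {E,H,M} and {F}.
No further refinement is possible. Final partition (6 blocks): {B,D,I,J} | {K} | {C} | {A,L} | {E,H,M} | {F}.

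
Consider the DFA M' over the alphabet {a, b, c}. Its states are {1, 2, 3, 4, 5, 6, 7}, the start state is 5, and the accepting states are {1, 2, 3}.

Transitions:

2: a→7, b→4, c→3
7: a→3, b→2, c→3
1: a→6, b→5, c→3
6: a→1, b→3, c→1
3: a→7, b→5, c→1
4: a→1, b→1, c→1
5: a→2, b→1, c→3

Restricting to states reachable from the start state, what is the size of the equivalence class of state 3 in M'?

3

Every state is reachable, so we keep all 7.
Start with accepting vs non-accepting: {1,2,3} | {4,5,6,7}.
The partition is now stable with 2 blocks: {1,2,3} | {4,5,6,7}.
The equivalence class containing 3 is {1,2,3}, of size 3.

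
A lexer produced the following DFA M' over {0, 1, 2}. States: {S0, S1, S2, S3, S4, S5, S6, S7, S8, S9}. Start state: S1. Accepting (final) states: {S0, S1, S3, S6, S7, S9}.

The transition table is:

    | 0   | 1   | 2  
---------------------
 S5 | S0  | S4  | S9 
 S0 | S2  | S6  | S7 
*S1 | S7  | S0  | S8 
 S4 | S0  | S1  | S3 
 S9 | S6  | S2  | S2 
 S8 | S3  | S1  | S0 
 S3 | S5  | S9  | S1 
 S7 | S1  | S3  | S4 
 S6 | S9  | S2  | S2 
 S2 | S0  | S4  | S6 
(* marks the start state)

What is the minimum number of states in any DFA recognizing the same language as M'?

5

Start with accepting vs non-accepting: {S0,S1,S3,S6,S7,S9} | {S2,S4,S5,S8}.
On input 0, block {S0,S1,S3,S6,S7,S9} splits into {S1,S6,S7,S9} and {S0,S3}.
On input 1, block {S1,S6,S7,S9} splits into {S1,S7} and {S6,S9}.
Split {S2,S4,S5,S8} by δ(·,1) → {S2,S5} and {S4,S8}.
Stable partition: {S1,S7} | {S2,S5} | {S0,S3} | {S6,S9} | {S4,S8} — 5 equivalence classes.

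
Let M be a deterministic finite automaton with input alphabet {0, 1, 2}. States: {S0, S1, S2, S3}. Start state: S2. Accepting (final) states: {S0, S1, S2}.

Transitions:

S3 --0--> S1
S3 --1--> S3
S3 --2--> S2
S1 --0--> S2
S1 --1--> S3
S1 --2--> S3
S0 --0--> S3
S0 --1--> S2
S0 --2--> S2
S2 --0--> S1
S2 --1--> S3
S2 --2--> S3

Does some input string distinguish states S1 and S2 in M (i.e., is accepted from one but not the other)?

No

Reachable states from the start: {S1,S2,S3}. Unreachable: {S0} — drop them.
Start with accepting vs non-accepting: {S1,S2} | {S3}.
The partition is now stable with 2 blocks: {S1,S2} | {S3}.
S1 and S2 lie in the same block of the stable partition, so they are equivalent — no string distinguishes them.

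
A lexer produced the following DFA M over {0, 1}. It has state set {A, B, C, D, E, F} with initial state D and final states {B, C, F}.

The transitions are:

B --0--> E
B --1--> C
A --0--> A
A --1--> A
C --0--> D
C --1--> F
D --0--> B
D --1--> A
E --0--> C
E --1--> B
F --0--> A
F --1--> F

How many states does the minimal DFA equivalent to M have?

All states are reachable from the start state.
Start with accepting vs non-accepting: {B,C,F} | {A,D,E}.
Refine {A,D,E} on symbol 0: members go to different blocks, giving {D,E} and {A}.
Split {B,C,F} by δ(·,0) → {B,C} and {F}.
On input 1, block {B,C} splits into {B} and {C}.
Split {D,E} by δ(·,0) → {D} and {E}.
The partition is now stable with 6 blocks: {B} | {D} | {A} | {F} | {C} | {E}.

6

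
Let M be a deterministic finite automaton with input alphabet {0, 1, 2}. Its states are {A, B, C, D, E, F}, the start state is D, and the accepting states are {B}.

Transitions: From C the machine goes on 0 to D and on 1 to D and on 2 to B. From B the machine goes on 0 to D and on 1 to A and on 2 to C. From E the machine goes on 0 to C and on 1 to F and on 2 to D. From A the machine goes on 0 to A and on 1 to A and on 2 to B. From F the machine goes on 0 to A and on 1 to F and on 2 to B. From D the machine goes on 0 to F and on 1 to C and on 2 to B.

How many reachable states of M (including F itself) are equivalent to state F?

4

First remove the unreachable states {E}; 5 states remain.
Initial partition by acceptance: {B} | {A,C,D,F}.
No further refinement is possible. Final partition (2 blocks): {B} | {A,C,D,F}.
The equivalence class containing F is {A,C,D,F}, of size 4.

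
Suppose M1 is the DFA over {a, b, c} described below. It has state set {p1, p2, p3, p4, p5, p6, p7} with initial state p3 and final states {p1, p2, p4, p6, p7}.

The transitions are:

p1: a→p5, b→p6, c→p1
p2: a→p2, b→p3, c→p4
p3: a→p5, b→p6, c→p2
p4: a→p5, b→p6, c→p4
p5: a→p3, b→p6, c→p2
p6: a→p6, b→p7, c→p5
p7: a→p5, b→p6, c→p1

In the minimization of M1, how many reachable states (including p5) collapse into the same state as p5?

Every state is reachable, so we keep all 7.
Initial partition by acceptance: {p1,p2,p4,p6,p7} | {p3,p5}.
On input a, block {p1,p2,p4,p6,p7} splits into {p1,p4,p7} and {p2,p6}.
Split {p2,p6} by δ(·,b) → {p2} and {p6}.
The partition is now stable with 4 blocks: {p1,p4,p7} | {p3,p5} | {p2} | {p6}.
The equivalence class containing p5 is {p3,p5}, of size 2.

2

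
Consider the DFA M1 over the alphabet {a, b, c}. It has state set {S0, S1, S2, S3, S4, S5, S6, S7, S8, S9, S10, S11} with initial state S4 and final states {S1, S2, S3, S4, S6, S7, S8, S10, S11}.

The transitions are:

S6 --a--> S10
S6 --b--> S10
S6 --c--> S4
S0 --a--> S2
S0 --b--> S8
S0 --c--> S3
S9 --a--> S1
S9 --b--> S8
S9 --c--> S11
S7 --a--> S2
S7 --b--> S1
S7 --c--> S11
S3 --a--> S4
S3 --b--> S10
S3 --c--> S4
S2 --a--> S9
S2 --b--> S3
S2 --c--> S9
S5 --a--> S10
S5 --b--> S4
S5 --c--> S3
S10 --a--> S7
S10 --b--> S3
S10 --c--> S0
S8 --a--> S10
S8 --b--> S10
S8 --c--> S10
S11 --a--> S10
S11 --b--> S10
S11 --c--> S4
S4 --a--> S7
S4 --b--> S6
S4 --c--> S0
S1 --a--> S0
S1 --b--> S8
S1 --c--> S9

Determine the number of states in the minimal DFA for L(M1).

Reachable states from the start: {S0,S1,S2,S3,S4,S6,S7,S8,S9,S10,S11}. Unreachable: {S5} — drop them.
Initial partition by acceptance: {S1,S2,S3,S4,S6,S7,S8,S10,S11} | {S0,S9}.
Refine {S1,S2,S3,S4,S6,S7,S8,S10,S11} on symbol a: members go to different blocks, giving {S3,S4,S6,S7,S8,S10,S11} and {S1,S2}.
On input a, block {S3,S4,S6,S7,S8,S10,S11} splits into {S3,S4,S6,S8,S10,S11} and {S7}.
Refine {S3,S4,S6,S8,S10,S11} on symbol a: members go to different blocks, giving {S3,S6,S8,S11} and {S4,S10}.
The partition is now stable with 5 blocks: {S3,S6,S8,S11} | {S0,S9} | {S1,S2} | {S7} | {S4,S10}.

5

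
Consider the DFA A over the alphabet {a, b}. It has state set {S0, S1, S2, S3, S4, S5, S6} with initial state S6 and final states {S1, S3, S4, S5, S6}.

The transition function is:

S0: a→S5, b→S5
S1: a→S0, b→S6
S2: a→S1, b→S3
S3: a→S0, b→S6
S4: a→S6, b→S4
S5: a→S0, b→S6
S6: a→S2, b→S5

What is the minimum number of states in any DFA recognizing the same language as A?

Reachable states from the start: {S0,S1,S2,S3,S5,S6}. Unreachable: {S4} — drop them.
P0 = {S1,S3,S5,S6} | {S0,S2}.
The partition is now stable with 2 blocks: {S1,S3,S5,S6} | {S0,S2}.

2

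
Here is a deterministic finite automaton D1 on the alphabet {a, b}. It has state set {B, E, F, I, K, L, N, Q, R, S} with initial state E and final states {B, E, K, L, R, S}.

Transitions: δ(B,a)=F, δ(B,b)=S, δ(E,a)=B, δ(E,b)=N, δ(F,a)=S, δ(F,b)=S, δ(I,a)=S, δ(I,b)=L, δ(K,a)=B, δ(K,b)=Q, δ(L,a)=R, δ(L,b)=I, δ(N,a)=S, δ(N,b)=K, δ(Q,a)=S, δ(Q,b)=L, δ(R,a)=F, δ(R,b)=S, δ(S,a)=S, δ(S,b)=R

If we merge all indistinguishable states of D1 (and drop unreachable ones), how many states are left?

Every state is reachable, so we keep all 10.
Start with accepting vs non-accepting: {B,E,K,L,R,S} | {F,I,N,Q}.
Split {B,E,K,L,R,S} by δ(·,a) → {E,K,L,S} and {B,R}.
Refine {E,K,L,S} on symbol a: members go to different blocks, giving {E,K,L} and {S}.
Split {F,I,N,Q} by δ(·,b) → {I,N,Q} and {F}.
No further refinement is possible. Final partition (5 blocks): {E,K,L} | {I,N,Q} | {B,R} | {S} | {F}.

5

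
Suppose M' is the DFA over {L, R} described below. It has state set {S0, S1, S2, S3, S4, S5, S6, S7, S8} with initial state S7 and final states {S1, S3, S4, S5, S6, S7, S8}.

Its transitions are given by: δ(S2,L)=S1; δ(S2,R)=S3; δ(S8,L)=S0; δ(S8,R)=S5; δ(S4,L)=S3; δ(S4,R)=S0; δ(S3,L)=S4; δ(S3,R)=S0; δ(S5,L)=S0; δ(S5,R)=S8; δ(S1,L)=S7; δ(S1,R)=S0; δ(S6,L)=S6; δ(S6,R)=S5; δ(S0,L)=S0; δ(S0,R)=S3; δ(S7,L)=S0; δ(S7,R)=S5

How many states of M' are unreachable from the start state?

3

BFS from S7 reaches {S0, S3, S4, S5, S7, S8}; the 3 state(s) S1, S2, S6 are never visited.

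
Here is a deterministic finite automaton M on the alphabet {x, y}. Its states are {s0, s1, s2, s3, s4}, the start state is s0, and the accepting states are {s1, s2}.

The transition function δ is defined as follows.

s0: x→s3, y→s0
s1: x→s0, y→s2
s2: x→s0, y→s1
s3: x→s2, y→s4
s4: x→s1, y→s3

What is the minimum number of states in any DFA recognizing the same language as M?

3

Start with accepting vs non-accepting: {s1,s2} | {s0,s3,s4}.
Split {s0,s3,s4} by δ(·,x) → {s3,s4} and {s0}.
The partition is now stable with 3 blocks: {s1,s2} | {s3,s4} | {s0}.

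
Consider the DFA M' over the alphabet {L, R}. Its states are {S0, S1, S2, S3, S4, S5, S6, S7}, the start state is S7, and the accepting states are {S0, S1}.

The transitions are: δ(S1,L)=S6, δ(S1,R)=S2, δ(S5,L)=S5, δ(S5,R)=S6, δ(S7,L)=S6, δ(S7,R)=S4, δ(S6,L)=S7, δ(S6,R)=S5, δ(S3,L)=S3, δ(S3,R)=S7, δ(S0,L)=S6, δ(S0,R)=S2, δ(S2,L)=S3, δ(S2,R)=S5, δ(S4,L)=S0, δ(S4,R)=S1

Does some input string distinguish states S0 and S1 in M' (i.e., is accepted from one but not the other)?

Initial partition by acceptance: {S0,S1} | {S2,S3,S4,S5,S6,S7}.
On input L, block {S2,S3,S4,S5,S6,S7} splits into {S2,S3,S5,S6,S7} and {S4}.
Split {S2,S3,S5,S6,S7} by δ(·,R) → {S2,S3,S5,S6} and {S7}.
Refine {S2,S3,S5,S6} on symbol L: members go to different blocks, giving {S2,S3,S5} and {S6}.
Split {S2,S3,S5} by δ(·,R) → {S2} and {S3} and {S5}.
The partition is now stable with 7 blocks: {S0,S1} | {S2} | {S4} | {S7} | {S6} | {S3} | {S5}.
S0 and S1 lie in the same block of the stable partition, so they are equivalent — no string distinguishes them.

No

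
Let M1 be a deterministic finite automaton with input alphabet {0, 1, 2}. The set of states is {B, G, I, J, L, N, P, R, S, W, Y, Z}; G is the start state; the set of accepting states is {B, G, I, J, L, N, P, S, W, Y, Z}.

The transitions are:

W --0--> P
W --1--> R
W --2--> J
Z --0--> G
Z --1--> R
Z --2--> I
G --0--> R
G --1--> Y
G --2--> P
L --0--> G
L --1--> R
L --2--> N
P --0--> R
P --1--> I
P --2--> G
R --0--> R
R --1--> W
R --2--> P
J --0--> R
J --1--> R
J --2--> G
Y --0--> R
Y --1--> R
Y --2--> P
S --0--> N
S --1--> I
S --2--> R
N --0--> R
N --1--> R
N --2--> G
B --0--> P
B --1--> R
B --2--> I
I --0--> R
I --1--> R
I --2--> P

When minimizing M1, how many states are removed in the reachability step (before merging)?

5

No path from G leads to B, L, N, S, Z; the other 7 states are all reachable.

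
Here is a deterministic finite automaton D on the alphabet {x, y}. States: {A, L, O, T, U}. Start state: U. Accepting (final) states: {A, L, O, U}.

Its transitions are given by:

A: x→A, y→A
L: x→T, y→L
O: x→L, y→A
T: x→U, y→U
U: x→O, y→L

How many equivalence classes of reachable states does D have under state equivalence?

5

Every state is reachable, so we keep all 5.
Initial partition by acceptance: {A,L,O,U} | {T}.
Split {A,L,O,U} by δ(·,x) → {A,O,U} and {L}.
On input x, block {A,O,U} splits into {A,U} and {O}.
On input x, block {A,U} splits into {U} and {A}.
Stable partition: {U} | {T} | {L} | {O} | {A} — 5 equivalence classes.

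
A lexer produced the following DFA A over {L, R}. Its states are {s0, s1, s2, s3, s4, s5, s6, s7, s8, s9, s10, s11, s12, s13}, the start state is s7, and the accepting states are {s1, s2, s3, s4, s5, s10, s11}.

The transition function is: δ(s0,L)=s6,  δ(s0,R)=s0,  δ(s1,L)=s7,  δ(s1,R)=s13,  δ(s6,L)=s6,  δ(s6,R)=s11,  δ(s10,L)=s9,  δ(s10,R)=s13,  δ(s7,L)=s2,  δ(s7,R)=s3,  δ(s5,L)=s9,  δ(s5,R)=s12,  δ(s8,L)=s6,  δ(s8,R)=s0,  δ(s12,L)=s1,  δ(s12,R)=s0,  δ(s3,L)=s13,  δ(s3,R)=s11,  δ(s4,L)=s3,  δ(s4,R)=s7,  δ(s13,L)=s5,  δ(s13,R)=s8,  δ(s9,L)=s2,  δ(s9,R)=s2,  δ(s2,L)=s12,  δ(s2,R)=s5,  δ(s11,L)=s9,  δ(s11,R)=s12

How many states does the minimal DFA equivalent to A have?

Reachable states from the start: {s0,s1,s2,s3,s5,s6,s7,s8,s9,s11,s12,s13}. Unreachable: {s4,s10} — drop them.
Initial partition by acceptance: {s1,s2,s3,s5,s11} | {s0,s6,s7,s8,s9,s12,s13}.
Split {s1,s2,s3,s5,s11} by δ(·,R) → {s1,s5,s11} and {s2,s3}.
Refine {s0,s6,s7,s8,s9,s12,s13} on symbol L: members go to different blocks, giving {s0,s6,s8} and {s7,s9} and {s12,s13}.
On input R, block {s0,s6,s8} splits into {s0,s8} and {s6}.
No further refinement is possible. Final partition (6 blocks): {s1,s5,s11} | {s0,s8} | {s2,s3} | {s7,s9} | {s12,s13} | {s6}.

6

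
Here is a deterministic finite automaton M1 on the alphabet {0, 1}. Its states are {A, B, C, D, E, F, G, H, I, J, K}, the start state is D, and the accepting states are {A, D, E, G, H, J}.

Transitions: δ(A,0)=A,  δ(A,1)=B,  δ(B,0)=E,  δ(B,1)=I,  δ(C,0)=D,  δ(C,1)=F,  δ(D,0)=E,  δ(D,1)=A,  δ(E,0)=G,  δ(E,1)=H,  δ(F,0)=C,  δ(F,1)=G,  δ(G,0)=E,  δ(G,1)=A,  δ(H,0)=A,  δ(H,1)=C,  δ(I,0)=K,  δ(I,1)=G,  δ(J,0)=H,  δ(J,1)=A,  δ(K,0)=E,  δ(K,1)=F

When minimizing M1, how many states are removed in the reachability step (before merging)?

Starting at D and following transitions, the reachable set is {A, B, C, D, E, F, G, H, I, K}. That leaves J unreachable — 1 in total.

1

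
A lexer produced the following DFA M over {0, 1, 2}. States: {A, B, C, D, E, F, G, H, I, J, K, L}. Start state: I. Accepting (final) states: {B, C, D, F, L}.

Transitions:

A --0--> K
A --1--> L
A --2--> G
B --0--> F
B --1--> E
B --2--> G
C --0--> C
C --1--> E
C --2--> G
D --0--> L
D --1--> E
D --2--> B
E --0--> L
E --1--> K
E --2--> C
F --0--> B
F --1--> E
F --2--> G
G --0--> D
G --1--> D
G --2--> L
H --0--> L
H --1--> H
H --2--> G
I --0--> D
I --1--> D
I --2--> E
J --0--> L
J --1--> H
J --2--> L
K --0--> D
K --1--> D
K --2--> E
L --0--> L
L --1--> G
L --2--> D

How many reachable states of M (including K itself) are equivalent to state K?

2

States {A,H,J} cannot be reached from the start state, so discard them.
Start with accepting vs non-accepting: {B,C,D,F,L} | {E,G,I,K}.
Split {B,C,D,F,L} by δ(·,2) → {B,C,F} and {D,L}.
Refine {E,G,I,K} on symbol 1: members go to different blocks, giving {G,I,K} and {E}.
Split {G,I,K} by δ(·,2) → {I,K} and {G}.
On input 1, block {D,L} splits into {D} and {L}.
The partition is now stable with 6 blocks: {B,C,F} | {I,K} | {D} | {E} | {G} | {L}.
The equivalence class containing K is {I,K}, of size 2.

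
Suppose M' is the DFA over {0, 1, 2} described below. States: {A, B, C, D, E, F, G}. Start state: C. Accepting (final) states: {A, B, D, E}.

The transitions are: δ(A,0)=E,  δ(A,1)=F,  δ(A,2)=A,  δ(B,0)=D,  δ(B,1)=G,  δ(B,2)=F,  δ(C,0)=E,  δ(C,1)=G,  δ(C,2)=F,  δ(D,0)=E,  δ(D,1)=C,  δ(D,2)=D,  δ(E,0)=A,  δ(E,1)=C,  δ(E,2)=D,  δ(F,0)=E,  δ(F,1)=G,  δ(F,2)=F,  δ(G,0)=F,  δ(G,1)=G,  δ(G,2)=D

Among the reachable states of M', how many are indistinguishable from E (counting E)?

3

First remove the unreachable states {B}; 6 states remain.
Start with accepting vs non-accepting: {A,D,E} | {C,F,G}.
Split {C,F,G} by δ(·,0) → {C,F} and {G}.
Stable partition: {A,D,E} | {C,F} | {G} — 3 equivalence classes.
The equivalence class containing E is {A,D,E}, of size 3.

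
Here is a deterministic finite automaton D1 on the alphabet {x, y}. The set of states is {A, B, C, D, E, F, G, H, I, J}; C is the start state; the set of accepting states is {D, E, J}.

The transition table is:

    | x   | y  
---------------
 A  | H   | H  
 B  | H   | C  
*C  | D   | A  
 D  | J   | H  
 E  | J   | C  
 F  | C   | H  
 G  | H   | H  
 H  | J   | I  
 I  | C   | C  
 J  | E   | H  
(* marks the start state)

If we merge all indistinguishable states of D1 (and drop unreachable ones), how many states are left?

3

First remove the unreachable states {B,F,G}; 7 states remain.
Start with accepting vs non-accepting: {D,E,J} | {A,C,H,I}.
On input x, block {A,C,H,I} splits into {A,I} and {C,H}.
The partition is now stable with 3 blocks: {D,E,J} | {A,I} | {C,H}.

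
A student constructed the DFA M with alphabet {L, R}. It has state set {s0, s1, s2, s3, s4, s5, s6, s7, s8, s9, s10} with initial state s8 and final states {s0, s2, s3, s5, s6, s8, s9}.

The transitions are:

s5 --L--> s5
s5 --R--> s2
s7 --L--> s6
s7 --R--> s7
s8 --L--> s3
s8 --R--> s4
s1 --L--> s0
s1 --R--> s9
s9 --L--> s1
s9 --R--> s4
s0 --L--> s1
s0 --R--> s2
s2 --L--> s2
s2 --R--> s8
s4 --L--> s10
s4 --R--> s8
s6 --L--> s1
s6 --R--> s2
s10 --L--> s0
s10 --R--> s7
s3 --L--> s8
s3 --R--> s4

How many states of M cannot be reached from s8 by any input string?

1

No path from s8 leads to s5; the other 10 states are all reachable.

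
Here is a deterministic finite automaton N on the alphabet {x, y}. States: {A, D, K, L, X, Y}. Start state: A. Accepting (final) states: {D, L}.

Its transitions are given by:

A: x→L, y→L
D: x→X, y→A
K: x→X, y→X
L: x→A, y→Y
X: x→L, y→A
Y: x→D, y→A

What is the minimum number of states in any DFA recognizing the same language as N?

States {K} cannot be reached from the start state, so discard them.
P0 = {D,L} | {A,X,Y}.
Split {A,X,Y} by δ(·,y) → {X,Y} and {A}.
Refine {D,L} on symbol x: members go to different blocks, giving {D} and {L}.
Refine {X,Y} on symbol x: members go to different blocks, giving {Y} and {X}.
The partition is now stable with 5 blocks: {D} | {Y} | {A} | {L} | {X}.

5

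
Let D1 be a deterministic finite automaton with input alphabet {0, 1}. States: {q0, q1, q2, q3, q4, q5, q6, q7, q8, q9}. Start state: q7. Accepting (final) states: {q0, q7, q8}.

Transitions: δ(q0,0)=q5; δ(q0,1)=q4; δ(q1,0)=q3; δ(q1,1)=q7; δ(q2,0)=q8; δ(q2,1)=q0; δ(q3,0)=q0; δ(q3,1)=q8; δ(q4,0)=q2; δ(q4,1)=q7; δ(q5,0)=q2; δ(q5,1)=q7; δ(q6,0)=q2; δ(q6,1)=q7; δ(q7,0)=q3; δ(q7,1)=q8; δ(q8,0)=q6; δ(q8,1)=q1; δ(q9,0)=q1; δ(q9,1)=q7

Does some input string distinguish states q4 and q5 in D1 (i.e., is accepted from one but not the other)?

States {q9} cannot be reached from the start state, so discard them.
Start with accepting vs non-accepting: {q0,q7,q8} | {q1,q2,q3,q4,q5,q6}.
Refine {q0,q7,q8} on symbol 1: members go to different blocks, giving {q0,q8} and {q7}.
Split {q1,q2,q3,q4,q5,q6} by δ(·,0) → {q1,q4,q5,q6} and {q2,q3}.
The partition is now stable with 4 blocks: {q0,q8} | {q1,q4,q5,q6} | {q7} | {q2,q3}.
q4 and q5 lie in the same block of the stable partition, so they are equivalent — no string distinguishes them.

No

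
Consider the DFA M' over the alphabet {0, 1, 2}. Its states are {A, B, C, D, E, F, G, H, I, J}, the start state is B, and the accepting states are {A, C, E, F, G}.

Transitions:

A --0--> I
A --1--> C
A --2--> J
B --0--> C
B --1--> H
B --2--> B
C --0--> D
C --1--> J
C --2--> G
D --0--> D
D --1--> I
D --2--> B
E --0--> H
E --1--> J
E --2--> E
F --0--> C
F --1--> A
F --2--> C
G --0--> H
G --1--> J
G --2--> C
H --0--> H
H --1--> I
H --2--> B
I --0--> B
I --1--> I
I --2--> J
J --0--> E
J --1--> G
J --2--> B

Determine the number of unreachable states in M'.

Starting at B and following transitions, the reachable set is {B, C, D, E, G, H, I, J}. That leaves A, F unreachable — 2 in total.

2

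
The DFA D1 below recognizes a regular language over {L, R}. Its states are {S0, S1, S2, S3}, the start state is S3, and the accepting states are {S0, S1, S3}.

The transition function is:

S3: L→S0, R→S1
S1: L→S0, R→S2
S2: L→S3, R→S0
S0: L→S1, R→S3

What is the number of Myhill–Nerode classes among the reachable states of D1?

4

Initial partition by acceptance: {S0,S1,S3} | {S2}.
On input R, block {S0,S1,S3} splits into {S0,S3} and {S1}.
Refine {S0,S3} on symbol L: members go to different blocks, giving {S0} and {S3}.
Stable partition: {S0} | {S2} | {S1} | {S3} — 4 equivalence classes.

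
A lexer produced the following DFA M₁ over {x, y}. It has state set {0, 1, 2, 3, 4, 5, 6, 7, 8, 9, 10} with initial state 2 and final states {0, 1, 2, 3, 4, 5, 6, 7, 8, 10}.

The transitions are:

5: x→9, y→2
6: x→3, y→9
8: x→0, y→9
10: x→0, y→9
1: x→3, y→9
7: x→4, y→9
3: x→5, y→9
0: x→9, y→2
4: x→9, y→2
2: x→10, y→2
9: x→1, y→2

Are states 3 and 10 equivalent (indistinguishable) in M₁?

Yes

First remove the unreachable states {4,6,7,8}; 7 states remain.
P0 = {0,1,2,3,5,10} | {9}.
Split {0,1,2,3,5,10} by δ(·,x) → {1,2,3,10} and {0,5}.
Refine {1,2,3,10} on symbol x: members go to different blocks, giving {1,2} and {3,10}.
On input y, block {1,2} splits into {1} and {2}.
No further refinement is possible. Final partition (5 blocks): {1} | {9} | {0,5} | {3,10} | {2}.
3 and 10 lie in the same block of the stable partition, so they are equivalent — no string distinguishes them.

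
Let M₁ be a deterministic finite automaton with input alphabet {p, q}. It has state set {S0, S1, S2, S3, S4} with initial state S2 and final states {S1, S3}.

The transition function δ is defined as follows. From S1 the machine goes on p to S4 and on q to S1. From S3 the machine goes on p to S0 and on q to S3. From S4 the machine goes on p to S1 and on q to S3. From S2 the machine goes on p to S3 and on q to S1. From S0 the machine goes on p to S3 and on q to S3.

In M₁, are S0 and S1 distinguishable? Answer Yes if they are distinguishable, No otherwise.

Every state is reachable, so we keep all 5.
P0 = {S1,S3} | {S0,S2,S4}.
The partition is now stable with 2 blocks: {S1,S3} | {S0,S2,S4}.
S0 and S1 end up in different blocks, so they are distinguishable. For instance, the string 'ε' is accepted from only S1.

Yes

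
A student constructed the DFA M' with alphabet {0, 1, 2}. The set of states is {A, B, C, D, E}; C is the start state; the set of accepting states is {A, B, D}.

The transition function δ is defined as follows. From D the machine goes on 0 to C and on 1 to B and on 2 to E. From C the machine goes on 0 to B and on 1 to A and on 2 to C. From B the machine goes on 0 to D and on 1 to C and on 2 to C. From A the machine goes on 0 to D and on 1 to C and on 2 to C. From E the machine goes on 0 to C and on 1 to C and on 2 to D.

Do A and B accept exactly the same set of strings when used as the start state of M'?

Yes

Every state is reachable, so we keep all 5.
Initial partition by acceptance: {A,B,D} | {C,E}.
On input 0, block {A,B,D} splits into {A,B} and {D}.
On input 0, block {C,E} splits into {C} and {E}.
No further refinement is possible. Final partition (4 blocks): {A,B} | {C} | {D} | {E}.
A and B lie in the same block of the stable partition, so they are equivalent — no string distinguishes them.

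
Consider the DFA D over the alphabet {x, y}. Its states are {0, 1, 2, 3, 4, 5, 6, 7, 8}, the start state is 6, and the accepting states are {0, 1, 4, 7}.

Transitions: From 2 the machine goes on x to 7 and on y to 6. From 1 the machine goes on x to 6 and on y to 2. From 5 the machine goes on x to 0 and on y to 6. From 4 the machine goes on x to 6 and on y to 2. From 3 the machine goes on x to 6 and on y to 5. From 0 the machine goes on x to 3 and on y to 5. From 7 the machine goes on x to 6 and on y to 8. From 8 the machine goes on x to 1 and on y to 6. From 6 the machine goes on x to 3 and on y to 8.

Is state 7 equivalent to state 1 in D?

Yes

States {4} cannot be reached from the start state, so discard them.
Initial partition by acceptance: {0,1,7} | {2,3,5,6,8}.
On input x, block {2,3,5,6,8} splits into {2,5,8} and {3,6}.
The partition is now stable with 3 blocks: {0,1,7} | {2,5,8} | {3,6}.
7 and 1 lie in the same block of the stable partition, so they are equivalent — no string distinguishes them.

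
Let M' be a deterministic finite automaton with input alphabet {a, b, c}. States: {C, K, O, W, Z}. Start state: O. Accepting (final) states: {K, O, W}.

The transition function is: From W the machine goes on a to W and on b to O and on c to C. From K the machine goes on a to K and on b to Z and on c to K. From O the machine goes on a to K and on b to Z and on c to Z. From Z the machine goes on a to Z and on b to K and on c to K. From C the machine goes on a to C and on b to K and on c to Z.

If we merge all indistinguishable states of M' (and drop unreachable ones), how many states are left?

States {C,W} cannot be reached from the start state, so discard them.
Initial partition by acceptance: {K,O} | {Z}.
On input c, block {K,O} splits into {K} and {O}.
No further refinement is possible. Final partition (3 blocks): {K} | {Z} | {O}.

3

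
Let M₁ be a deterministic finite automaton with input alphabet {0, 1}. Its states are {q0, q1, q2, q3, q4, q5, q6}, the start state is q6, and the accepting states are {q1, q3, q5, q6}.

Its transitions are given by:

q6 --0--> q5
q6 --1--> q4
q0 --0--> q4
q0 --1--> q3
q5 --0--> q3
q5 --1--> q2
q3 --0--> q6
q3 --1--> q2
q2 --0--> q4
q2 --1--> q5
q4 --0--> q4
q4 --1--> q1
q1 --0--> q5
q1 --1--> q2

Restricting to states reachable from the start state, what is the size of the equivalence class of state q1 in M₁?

First remove the unreachable states {q0}; 6 states remain.
P0 = {q1,q3,q5,q6} | {q2,q4}.
Stable partition: {q1,q3,q5,q6} | {q2,q4} — 2 equivalence classes.
The equivalence class containing q1 is {q1,q3,q5,q6}, of size 4.

4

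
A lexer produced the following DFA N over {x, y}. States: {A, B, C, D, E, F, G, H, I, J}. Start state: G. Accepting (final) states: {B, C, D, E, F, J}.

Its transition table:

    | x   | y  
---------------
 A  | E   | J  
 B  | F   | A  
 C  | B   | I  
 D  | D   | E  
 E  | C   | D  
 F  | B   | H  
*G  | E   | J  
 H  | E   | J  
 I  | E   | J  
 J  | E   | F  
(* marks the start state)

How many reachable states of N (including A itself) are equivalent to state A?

Every state is reachable, so we keep all 10.
P0 = {B,C,D,E,F,J} | {A,G,H,I}.
Refine {B,C,D,E,F,J} on symbol y: members go to different blocks, giving {B,C,F} and {D,E,J}.
Refine {D,E,J} on symbol x: members go to different blocks, giving {D,J} and {E}.
On input x, block {D,J} splits into {D} and {J}.
No further refinement is possible. Final partition (5 blocks): {B,C,F} | {A,G,H,I} | {D} | {E} | {J}.
State A belongs to the block {A,G,H,I}, which has 4 states.

4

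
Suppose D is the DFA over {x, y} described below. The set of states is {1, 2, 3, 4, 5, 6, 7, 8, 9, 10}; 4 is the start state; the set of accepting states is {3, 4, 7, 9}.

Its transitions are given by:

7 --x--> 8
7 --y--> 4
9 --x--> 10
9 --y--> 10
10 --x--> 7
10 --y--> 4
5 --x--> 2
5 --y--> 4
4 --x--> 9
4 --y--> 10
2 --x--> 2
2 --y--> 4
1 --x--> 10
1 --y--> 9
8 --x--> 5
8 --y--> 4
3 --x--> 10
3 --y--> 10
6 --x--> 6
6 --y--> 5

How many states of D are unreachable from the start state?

3

No path from 4 leads to 1, 3, 6; the other 7 states are all reachable.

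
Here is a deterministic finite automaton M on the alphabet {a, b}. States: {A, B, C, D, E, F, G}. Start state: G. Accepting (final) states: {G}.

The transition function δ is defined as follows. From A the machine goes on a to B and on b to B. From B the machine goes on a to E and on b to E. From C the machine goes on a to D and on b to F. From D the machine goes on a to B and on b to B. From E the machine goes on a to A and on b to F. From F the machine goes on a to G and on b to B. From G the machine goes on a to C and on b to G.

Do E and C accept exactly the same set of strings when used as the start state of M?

All states are reachable from the start state.
Start with accepting vs non-accepting: {G} | {A,B,C,D,E,F}.
Split {A,B,C,D,E,F} by δ(·,a) → {A,B,C,D,E} and {F}.
Split {A,B,C,D,E} by δ(·,b) → {A,B,D} and {C,E}.
Refine {A,B,D} on symbol a: members go to different blocks, giving {A,D} and {B}.
The partition is now stable with 5 blocks: {G} | {A,D} | {F} | {C,E} | {B}.
E and C lie in the same block of the stable partition, so they are equivalent — no string distinguishes them.

Yes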